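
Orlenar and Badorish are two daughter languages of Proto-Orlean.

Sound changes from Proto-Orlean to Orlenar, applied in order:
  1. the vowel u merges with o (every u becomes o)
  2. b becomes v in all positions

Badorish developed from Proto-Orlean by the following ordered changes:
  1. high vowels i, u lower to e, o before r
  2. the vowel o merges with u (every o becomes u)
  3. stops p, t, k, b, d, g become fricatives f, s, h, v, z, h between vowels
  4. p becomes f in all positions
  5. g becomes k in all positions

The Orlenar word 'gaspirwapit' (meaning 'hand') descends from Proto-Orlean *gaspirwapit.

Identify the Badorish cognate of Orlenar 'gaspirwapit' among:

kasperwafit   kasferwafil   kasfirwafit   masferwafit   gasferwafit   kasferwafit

Badorish: *gaspirwapit > gasperwapit > gasperwafit > gasferwafit > kasferwafit  (by pre-rhotic lowering, intervocalic lenition, unconditioned shift, unconditioned shift)
Only 'kasferwafit' matches the regular Badorish development of *gaspirwapit.

kasferwafit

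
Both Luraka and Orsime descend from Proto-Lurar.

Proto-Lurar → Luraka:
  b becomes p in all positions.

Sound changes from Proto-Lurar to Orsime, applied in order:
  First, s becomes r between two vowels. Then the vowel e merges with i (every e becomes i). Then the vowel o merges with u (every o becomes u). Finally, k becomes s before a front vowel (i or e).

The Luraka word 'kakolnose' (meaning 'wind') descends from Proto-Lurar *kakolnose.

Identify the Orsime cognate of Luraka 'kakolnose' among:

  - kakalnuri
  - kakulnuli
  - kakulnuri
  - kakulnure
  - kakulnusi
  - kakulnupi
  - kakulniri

Orsime: start from *kakolnose.
  rule 1 (rhotacism): kakolnose → kakolnore
  rule 2 (vowel merger): kakolnore → kakolnori
  rule 3 (vowel merger): kakolnori → kakulnuri
  rule 4: no change — kakulnuri
  ⇒ Orsime kakulnuri
The other candidates each miss or misapply at least one Orsime change.

kakulnuri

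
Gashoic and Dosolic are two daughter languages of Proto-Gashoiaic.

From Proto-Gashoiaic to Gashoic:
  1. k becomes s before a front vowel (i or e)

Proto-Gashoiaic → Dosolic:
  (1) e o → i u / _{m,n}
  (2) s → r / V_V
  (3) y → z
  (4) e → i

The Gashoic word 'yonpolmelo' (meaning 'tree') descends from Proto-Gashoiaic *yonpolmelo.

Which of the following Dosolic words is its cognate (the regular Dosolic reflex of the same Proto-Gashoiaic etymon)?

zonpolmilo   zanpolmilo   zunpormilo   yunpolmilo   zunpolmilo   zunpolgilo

Dosolic: start from *yonpolmelo.
  rule 1 (pre-nasal raising): yonpolmelo → yunpolmelo
  rule 2: no change — yunpolmelo
  rule 3 (unconditioned shift): yunpolmelo → zunpolmelo
  rule 4 (vowel merger): zunpolmelo → zunpolmilo
  ⇒ Dosolic zunpolmilo
The other candidates each miss or misapply at least one Dosolic change.

zunpolmilo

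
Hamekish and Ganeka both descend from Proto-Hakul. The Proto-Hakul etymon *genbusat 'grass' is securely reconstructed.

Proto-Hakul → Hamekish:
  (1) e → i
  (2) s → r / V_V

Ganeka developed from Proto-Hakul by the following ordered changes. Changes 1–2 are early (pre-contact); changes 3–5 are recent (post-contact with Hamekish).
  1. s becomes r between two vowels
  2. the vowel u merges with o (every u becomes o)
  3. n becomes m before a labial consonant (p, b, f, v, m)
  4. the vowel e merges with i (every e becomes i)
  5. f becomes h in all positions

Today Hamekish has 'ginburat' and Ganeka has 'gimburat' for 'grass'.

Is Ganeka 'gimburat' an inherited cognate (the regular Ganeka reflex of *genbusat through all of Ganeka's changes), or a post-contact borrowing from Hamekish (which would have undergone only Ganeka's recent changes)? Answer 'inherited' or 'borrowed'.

If inherited, *genbusat would pass through all of Ganeka's changes:
Ganeka: *genbusat
  genbusat → genburat   [rhotacism]
  genburat → genborat   [vowel merger]
  genborat → gemborat   [nasal place assimilation]
  gemborat → gimborat   [vowel merger]
  gimborat (rule 5 does not apply)
  giving Ganeka gimborat.
If borrowed from Hamekish 'ginburat' after the early changes, it would undergo only the recent ones:
  rule 3 (nasal place assimilation): ginburat → gimburat
  rule 4 (vowel merger): no change (gimburat)
  rule 5 (unconditioned shift): no change (gimburat)
  ⇒ as a loan: gimburat
Ganeka 'gimburat' matches the loan outcome 'gimburat', not the inherited 'gimborat' — it skipped the early Ganeka changes, so it was borrowed from Hamekish.

borrowed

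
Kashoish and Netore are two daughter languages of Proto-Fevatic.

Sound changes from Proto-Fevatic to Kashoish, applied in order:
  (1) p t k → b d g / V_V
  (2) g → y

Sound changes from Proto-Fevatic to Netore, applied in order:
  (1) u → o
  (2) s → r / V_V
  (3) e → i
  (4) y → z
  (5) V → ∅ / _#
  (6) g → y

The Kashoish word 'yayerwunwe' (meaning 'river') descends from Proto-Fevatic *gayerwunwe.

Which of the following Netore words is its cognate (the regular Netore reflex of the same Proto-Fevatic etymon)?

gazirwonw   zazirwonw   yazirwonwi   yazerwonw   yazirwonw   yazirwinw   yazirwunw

Netore: *gayerwunwe
  gayerwunwe → gayerwonwe   [vowel merger]
  gayerwonwe (rule 2 does not apply)
  gayerwonwe → gayirwonwi   [vowel merger]
  gayirwonwi → gazirwonwi   [unconditioned shift]
  gazirwonwi → gazirwonw   [apocope]
  gazirwonw → yazirwonw   [unconditioned shift]
  giving Netore yazirwonw.
Among the options, 'yazirwonw' alone shows every Netore change applied in order.

yazirwonw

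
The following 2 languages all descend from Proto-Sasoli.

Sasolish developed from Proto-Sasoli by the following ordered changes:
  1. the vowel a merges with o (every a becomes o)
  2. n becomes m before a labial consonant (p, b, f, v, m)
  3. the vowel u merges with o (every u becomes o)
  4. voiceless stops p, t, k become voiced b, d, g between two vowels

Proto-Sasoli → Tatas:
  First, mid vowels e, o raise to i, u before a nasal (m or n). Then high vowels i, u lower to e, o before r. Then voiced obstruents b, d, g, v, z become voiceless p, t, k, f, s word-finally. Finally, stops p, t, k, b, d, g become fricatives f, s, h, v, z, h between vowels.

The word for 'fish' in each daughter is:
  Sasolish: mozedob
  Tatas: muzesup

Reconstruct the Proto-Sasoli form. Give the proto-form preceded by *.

Position 7: Sasolish has b, Tatas has p. Taking the neighbouring segments as reconstructed: Sasolish b can only go back to *b; Tatas p could go back to *p or *b — the one source consistent with every daughter is *b.
Position 5: Sasolish has d, Tatas has s. Taking the neighbouring segments as reconstructed: Sasolish d could go back to *t or *d; Tatas s could go back to *t or *s — the one source consistent with every daughter is *t.
Continuing position by position gives *muzetub; check it forward:
Sasolish: *muzetub > mozetob > mozedob  (by vowel merger, intervocalic voicing)
Tatas: *muzetub > muzetup > muzesup  (by final devoicing, intervocalic lenition)
*muzetub is the unique common source.

*muzetub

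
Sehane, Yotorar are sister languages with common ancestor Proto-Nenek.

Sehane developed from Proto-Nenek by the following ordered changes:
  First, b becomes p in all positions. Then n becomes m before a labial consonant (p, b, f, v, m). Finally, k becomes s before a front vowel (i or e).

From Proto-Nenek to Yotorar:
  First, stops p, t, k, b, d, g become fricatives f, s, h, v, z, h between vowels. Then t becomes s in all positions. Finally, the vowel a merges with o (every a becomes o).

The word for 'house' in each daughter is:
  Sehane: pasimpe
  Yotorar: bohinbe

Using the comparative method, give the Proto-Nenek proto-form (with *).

Position 2: Sehane has a, Yotorar has o. Sehane preserves a here (none of its changes turn any other segment into a), so the proto-segment is *a.
Position 1: Sehane has p, Yotorar has b. Yotorar preserves b here (none of its changes turn any other segment into b), so the proto-segment is *b.
Continuing position by position gives *bakinbe; check it forward:
Sehane: *bakinbe > pakinpe > pakimpe > pasimpe  (by unconditioned shift, nasal place assimilation, palatalisation)
Yotorar: *bakinbe
  bakinbe → bahinbe   [intervocalic lenition]
  bahinbe (rule 2 does not apply)
  bahinbe → bohinbe   [vowel merger]
  giving Yotorar bohinbe.
*bakinbe is the unique common source.

*bakinbe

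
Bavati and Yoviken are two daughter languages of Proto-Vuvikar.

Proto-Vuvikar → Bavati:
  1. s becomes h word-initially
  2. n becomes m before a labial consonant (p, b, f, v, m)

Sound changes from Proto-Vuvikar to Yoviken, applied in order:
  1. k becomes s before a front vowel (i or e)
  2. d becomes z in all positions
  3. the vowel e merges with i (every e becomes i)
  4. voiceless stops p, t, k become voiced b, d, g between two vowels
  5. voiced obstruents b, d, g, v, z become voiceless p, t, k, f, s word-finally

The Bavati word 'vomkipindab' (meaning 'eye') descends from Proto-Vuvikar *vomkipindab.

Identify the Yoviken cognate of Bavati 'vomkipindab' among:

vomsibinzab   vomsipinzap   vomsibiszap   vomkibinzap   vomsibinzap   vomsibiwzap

Yoviken: start from *vomkipindab.
  rule 1 (palatalisation): vomkipindab → vomsipindab
  rule 2 (unconditioned shift): vomsipindab → vomsipinzab
  rule 3: no change — vomsipinzab
  rule 4 (intervocalic voicing): vomsipinzab → vomsibinzab
  rule 5 (final devoicing): vomsibinzab → vomsibinzap
  ⇒ Yoviken vomsibinzap
Only 'vomsibinzap' matches the regular Yoviken development of *vomkipindab.

vomsibinzap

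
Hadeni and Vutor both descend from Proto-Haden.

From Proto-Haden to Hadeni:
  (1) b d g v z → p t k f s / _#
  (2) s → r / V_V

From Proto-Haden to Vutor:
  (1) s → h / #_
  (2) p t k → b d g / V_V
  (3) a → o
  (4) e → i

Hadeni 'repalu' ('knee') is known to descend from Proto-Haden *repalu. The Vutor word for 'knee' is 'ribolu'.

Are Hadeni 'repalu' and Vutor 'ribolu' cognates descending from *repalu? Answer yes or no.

yes

Derive the expected Vutor reflex of *repalu:
Vutor: *repalu
  repalu (rule 1 does not apply)
  repalu → rebalu   [intervocalic voicing]
  rebalu → rebolu   [vowel merger]
  rebolu → ribolu   [vowel merger]
  giving Vutor ribolu.
Vutor 'ribolu' matches the regular reflex exactly, so the pair is cognate.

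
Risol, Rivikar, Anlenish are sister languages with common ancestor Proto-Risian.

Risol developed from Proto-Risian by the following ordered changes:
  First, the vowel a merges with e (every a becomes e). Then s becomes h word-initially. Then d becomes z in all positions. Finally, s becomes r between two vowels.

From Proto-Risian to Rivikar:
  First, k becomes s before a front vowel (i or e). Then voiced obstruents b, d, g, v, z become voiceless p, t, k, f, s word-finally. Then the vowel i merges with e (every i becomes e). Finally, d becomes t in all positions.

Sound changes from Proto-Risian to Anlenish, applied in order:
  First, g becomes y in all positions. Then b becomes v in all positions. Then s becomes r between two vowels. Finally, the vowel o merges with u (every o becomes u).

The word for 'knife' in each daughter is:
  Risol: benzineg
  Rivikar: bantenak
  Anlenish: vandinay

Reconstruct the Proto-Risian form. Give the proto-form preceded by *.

Position 8: Risol has g, Rivikar has k, Anlenish has y. Risol preserves g here (none of its changes turn any other segment into g), so the proto-segment is *g.
Position 7: Risol has e, Rivikar has a, Anlenish has a. Rivikar preserves a here (none of its changes turn any other segment into a), so the proto-segment is *a.
This points to *bandinag. Verify forward in each daughter:
Risol: *bandinag
  bandinag → bendineg   [vowel merger]
  bendineg (rule 2 does not apply)
  bendineg → benzineg   [unconditioned shift]
  benzineg (rule 4 does not apply)
  giving Risol benzineg.
Rivikar: *bandinag > bandinak > bandenak > bantenak  (by final devoicing, vowel merger, unconditioned shift)
Anlenish: *bandinag
  bandinag → bandinay   [unconditioned shift]
  bandinay → vandinay   [unconditioned shift]
  vandinay (rule 3 does not apply)
  vandinay (rule 4 does not apply)
  giving Anlenish vandinay.
*bandinag is the unique common source.

*bandinag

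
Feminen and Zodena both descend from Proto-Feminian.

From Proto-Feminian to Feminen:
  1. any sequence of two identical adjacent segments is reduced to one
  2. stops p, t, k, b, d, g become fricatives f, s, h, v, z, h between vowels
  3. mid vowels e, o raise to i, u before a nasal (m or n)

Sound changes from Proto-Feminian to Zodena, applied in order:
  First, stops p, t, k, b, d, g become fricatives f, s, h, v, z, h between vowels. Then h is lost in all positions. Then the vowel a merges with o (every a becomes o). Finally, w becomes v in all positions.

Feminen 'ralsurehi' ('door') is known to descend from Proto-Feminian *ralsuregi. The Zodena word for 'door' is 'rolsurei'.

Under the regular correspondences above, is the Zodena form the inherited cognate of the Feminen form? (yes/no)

Derive the expected Zodena reflex of *ralsuregi:
Zodena: start from *ralsuregi.
  rule 1 (intervocalic lenition): ralsuregi → ralsurehi
  rule 2 (h-loss): ralsurehi → ralsurei
  rule 3 (vowel merger): ralsurei → rolsurei
  rule 4: no change — rolsurei
  ⇒ Zodena rolsurei
Zodena 'rolsurei' matches the regular reflex exactly, so the pair is cognate.

yes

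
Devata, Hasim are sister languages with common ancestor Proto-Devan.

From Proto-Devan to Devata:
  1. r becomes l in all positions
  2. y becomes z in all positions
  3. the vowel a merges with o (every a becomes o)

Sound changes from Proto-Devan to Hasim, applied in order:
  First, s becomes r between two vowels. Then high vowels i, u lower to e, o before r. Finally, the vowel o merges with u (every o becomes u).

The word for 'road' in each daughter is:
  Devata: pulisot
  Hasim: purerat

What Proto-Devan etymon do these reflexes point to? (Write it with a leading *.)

Position 6: Devata has o, Hasim has a. Hasim preserves a here (none of its changes turn any other segment into a), so the proto-segment is *a.
Position 5: Devata has s, Hasim has r. Devata preserves s here (none of its changes turn any other segment into s), so the proto-segment is *s.
Verify the candidate proto-form against each daughter:
Devata: *purisat > pulisat > pulisot  (by unconditioned shift, vowel merger)
Hasim: *purisat > purirat > porerat > purerat  (by rhotacism, pre-rhotic lowering, vowel merger)
Only *purisat yields all of Devata pulisot, Hasim purerat.

*purisat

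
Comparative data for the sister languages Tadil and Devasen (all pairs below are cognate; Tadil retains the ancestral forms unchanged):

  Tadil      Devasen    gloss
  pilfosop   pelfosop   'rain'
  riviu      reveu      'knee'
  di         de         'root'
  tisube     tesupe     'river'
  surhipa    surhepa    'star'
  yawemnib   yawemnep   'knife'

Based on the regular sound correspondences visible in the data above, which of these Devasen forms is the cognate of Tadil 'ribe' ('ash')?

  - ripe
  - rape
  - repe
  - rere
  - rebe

yawemnib ~ yawemnep — Tadil i corresponds to Devasen e after a consonant, before a labial obstruent.
tisube ~ tesupe — Tadil b corresponds to Devasen p between vowels (before a front vowel).
Applying these to Tadil 'ribe':
  ribe → rebe   (i→e after a consonant, before a labial obstruent)
  rebe → repe   (b→p between vowels (before a front vowel))
So the Devasen cognate is 'repe'.

repe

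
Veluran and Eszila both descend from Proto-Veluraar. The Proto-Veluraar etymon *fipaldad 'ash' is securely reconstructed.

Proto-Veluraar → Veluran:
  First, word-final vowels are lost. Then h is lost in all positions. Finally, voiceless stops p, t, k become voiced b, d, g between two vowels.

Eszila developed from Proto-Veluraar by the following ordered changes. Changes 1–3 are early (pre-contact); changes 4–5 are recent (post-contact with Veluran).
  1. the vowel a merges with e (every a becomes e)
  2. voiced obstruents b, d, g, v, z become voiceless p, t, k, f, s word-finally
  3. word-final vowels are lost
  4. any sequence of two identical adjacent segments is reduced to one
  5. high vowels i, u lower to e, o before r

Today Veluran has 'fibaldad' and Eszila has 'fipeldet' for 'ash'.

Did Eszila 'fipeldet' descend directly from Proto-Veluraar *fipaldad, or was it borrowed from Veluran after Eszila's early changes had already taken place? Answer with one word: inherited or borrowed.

inherited

If inherited, *fipaldad would pass through all of Eszila's changes:
Eszila: *fipaldad
  fipaldad → fipelded   [vowel merger]
  fipelded → fipeldet   [final devoicing]
  fipeldet (rule 3 does not apply)
  fipeldet (rule 4 does not apply)
  fipeldet (rule 5 does not apply)
  giving Eszila fipeldet.
If borrowed from Veluran 'fibaldad' after the early changes, it would undergo only the recent ones:
  rule 4 (degemination): no change (fibaldad)
  rule 5 (pre-rhotic lowering): no change (fibaldad)
  ⇒ as a loan: fibaldad
Eszila 'fipeldet' matches the inherited outcome exactly, so it is an inherited cognate, not a loan.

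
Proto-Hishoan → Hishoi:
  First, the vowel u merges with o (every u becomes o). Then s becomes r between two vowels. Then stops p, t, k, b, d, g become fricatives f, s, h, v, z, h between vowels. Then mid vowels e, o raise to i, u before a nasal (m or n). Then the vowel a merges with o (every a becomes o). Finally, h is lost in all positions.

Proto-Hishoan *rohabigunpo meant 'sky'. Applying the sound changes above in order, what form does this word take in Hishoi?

rooviunpo

Hishoi: start from *rohabigunpo.
  rule 1 (vowel merger): rohabigunpo → rohabigonpo
  rule 2: no change — rohabigonpo
  rule 3 (intervocalic lenition): rohabigonpo → rohavihonpo
  rule 4 (pre-nasal raising): rohavihonpo → rohavihunpo
  rule 5 (vowel merger): rohavihunpo → rohovihunpo
  rule 6 (h-loss): rohovihunpo → rooviunpo
  ⇒ Hishoi rooviunpo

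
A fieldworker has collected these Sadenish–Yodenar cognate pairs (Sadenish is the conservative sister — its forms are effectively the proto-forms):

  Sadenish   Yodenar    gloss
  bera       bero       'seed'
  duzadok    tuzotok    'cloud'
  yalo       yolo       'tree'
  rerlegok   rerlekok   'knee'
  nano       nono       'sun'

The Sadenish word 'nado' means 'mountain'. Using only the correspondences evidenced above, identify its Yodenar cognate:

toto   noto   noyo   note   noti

duzadok ~ tuzotok, yalo ~ yolo — Sadenish a corresponds to Yodenar o after a consonant, before a consonant other than r, m, n, p, b, f, v.
duzadok ~ tuzotok — Sadenish d corresponds to Yodenar t between vowels (before a back vowel).
Applying these to Sadenish 'nado':
  nado → nodo   (a→o after a consonant, before a consonant other than r, m, n, p, b, f, v)
  nodo → noto   (d→t between vowels (before a back vowel))
So the Yodenar cognate is 'noto'.

noto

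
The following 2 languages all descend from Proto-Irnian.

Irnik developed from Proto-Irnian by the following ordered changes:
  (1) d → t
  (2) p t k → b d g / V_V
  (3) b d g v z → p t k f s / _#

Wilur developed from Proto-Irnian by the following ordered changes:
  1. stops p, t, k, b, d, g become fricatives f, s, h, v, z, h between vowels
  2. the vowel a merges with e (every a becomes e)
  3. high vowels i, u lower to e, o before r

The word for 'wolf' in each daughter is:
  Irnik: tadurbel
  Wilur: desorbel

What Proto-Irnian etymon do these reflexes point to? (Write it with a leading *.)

*daturbel

Position 1: Irnik has t, Wilur has d. Wilur preserves d here (none of its changes turn any other segment into d), so the proto-segment is *d.
Position 2: Irnik has a, Wilur has e. Irnik preserves a here (none of its changes turn any other segment into a), so the proto-segment is *a.
Position 3: Irnik has d, Wilur has s. Taking the neighbouring segments as reconstructed: Irnik d could go back to *t or *d; Wilur s could go back to *t or *s — the one source consistent with every daughter is *t.
Continuing position by position gives *daturbel; check it forward:
Irnik: *daturbel
  daturbel → taturbel   [unconditioned shift]
  taturbel → tadurbel   [intervocalic voicing]
  tadurbel (rule 3 does not apply)
  giving Irnik tadurbel.
Wilur: *daturbel > dasurbel > desurbel > desorbel  (by intervocalic lenition, vowel merger, pre-rhotic lowering)
*daturbel is the unique common source.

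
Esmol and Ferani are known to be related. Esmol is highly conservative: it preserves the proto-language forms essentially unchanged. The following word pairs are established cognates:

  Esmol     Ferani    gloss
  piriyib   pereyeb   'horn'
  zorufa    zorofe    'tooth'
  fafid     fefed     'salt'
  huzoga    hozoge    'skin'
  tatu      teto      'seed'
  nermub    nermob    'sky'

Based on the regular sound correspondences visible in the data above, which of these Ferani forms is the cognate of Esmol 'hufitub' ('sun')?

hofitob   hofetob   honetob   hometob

hofetob

zorufa ~ zorofe — Esmol u corresponds to Ferani o after a consonant, before a labial obstruent.
piriyib ~ pereyeb, fafid ~ fefed — Esmol i corresponds to Ferani e after a consonant, before a consonant other than r, m, n, p, b, f, v.
nermub ~ nermob — Esmol u corresponds to Ferani o after a consonant, before a labial obstruent.
Applying these to Esmol 'hufitub':
  hufitub → hofitub   (u→o after a consonant, before a labial obstruent)
  hofitub → hofetub   (i→e after a consonant, before a consonant other than r, m, n, p, b, f, v)
  hofetub → hofetob   (u→o after a consonant, before a labial obstruent)
So the Ferani cognate is 'hofetob'.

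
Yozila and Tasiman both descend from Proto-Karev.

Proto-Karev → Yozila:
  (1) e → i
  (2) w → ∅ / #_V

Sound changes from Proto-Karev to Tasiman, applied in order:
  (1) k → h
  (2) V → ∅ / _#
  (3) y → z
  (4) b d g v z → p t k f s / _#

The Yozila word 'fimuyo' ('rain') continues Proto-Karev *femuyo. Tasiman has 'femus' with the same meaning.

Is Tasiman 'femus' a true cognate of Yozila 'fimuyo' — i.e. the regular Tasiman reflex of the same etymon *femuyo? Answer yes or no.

yes

Derive the expected Tasiman reflex of *femuyo:
Tasiman: *femuyo
  femuyo (rule 1 does not apply)
  femuyo → femuy   [apocope]
  femuy → femuz   [unconditioned shift]
  femuz → femus   [final devoicing]
  giving Tasiman femus.
Tasiman 'femus' matches the regular reflex exactly, so the pair is cognate.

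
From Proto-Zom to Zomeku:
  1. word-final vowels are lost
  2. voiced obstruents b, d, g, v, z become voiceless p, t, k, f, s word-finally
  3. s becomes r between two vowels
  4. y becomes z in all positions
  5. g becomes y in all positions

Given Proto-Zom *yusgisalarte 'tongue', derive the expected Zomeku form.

zusyiralart

Zomeku: *yusgisalarte > yusgisalart > yusgiralart > zusgiralart > zusyiralart  (by apocope, rhotacism, unconditioned shift, unconditioned shift)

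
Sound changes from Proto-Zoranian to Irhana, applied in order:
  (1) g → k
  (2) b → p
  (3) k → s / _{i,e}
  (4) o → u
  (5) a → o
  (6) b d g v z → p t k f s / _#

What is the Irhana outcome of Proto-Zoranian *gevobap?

sevupop

Irhana: *gevobap
  gevobap → kevobap   [unconditioned shift]
  kevobap → kevopap   [unconditioned shift]
  kevopap → sevopap   [palatalisation]
  sevopap → sevupap   [vowel merger]
  sevupap → sevupop   [vowel merger]
  sevupop (rule 6 does not apply)
  giving Irhana sevupop.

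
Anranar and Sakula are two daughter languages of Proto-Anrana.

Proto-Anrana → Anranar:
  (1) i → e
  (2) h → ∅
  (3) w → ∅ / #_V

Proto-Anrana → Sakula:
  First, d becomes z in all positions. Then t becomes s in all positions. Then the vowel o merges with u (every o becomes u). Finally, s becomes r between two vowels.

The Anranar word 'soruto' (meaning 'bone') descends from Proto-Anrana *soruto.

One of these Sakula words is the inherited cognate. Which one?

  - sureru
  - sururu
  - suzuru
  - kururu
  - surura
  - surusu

Sakula: *soruto > soruso > surusu > sururu  (by unconditioned shift, vowel merger, rhotacism)
Among the options, 'sururu' alone shows every Sakula change applied in order.

sururu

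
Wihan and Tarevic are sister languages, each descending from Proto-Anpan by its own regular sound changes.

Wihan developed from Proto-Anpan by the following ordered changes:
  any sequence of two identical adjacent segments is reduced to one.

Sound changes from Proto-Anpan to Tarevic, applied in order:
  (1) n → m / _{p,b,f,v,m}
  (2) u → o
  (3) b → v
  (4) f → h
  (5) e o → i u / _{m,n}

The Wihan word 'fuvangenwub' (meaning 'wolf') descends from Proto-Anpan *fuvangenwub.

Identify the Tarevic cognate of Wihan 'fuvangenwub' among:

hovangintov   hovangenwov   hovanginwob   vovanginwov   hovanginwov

hovanginwov

Tarevic: *fuvangenwub
  fuvangenwub (rule 1 does not apply)
  fuvangenwub → fovangenwob   [vowel merger]
  fovangenwob → fovangenwov   [unconditioned shift]
  fovangenwov → hovangenwov   [unconditioned shift]
  hovangenwov → hovanginwov   [pre-nasal raising]
  giving Tarevic hovanginwov.
Only 'hovanginwov' matches the regular Tarevic development of *fuvangenwub.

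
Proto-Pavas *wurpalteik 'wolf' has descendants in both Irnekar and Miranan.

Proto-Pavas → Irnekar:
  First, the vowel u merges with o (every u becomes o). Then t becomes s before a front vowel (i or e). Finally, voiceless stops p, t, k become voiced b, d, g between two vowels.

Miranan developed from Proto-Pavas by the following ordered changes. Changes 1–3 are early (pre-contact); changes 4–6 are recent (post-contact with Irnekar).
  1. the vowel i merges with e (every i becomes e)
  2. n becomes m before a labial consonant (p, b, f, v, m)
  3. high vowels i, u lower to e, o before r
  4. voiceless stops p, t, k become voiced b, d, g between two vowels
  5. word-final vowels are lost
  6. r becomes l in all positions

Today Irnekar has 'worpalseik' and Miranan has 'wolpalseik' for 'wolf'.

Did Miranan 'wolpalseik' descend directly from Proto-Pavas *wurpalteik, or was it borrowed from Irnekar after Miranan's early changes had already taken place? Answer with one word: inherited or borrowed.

If inherited, *wurpalteik would pass through all of Miranan's changes:
Miranan: start from *wurpalteik.
  rule 1 (vowel merger): wurpalteik → wurpalteek
  rule 2: no change — wurpalteek
  rule 3 (pre-rhotic lowering): wurpalteek → worpalteek
  rule 4: no change — worpalteek
  rule 5: no change — worpalteek
  rule 6 (unconditioned shift): worpalteek → wolpalteek
  ⇒ Miranan wolpalteek
If borrowed from Irnekar 'worpalseik' after the early changes, it would undergo only the recent ones:
  rule 4 (intervocalic voicing): no change (worpalseik)
  rule 5 (apocope): no change (worpalseik)
  rule 6 (unconditioned shift): worpalseik → wolpalseik
  ⇒ as a loan: wolpalseik
Miranan 'wolpalseik' matches the loan outcome 'wolpalseik', not the inherited 'wolpalteek' — it skipped the early Miranan changes, so it was borrowed from Irnekar.

borrowed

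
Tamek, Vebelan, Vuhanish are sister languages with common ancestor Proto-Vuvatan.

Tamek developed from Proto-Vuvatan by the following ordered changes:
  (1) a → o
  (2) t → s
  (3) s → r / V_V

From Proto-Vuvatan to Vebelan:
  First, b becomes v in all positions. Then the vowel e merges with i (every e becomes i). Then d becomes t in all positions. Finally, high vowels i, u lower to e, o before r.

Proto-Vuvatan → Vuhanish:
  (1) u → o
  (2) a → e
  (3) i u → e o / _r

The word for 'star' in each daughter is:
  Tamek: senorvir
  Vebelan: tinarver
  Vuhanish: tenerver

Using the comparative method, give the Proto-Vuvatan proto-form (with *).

Position 2: Tamek has e, Vebelan has i, Vuhanish has e. Tamek preserves e here (none of its changes turn any other segment into e), so the proto-segment is *e.
Position 7: Tamek has i, Vebelan has e, Vuhanish has e. Tamek preserves i here (none of its changes turn any other segment into i), so the proto-segment is *i.
Position 4: Tamek has o, Vebelan has a, Vuhanish has e. Vebelan preserves a here (none of its changes turn any other segment into a), so the proto-segment is *a.
Verify the candidate proto-form against each daughter:
Tamek: *tenarvir
  tenarvir → tenorvir   [vowel merger]
  tenorvir → senorvir   [unconditioned shift]
  senorvir (rule 3 does not apply)
  giving Tamek senorvir.
Vebelan: start from *tenarvir.
  rule 1: no change — tenarvir
  rule 2 (vowel merger): tenarvir → tinarvir
  rule 3: no change — tinarvir
  rule 4 (pre-rhotic lowering): tinarvir → tinarver
  ⇒ Vebelan tinarver
Vuhanish: *tenarvir > tenervir > tenerver  (by vowel merger, pre-rhotic lowering)
Only *tenarvir yields all of Tamek senorvir, Vebelan tinarver, Vuhanish tenerver.

*tenarvir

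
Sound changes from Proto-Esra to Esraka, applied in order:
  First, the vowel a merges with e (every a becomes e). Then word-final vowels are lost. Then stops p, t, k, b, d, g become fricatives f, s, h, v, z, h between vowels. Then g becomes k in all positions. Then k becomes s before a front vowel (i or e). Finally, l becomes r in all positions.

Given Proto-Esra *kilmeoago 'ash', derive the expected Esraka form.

Esraka: start from *kilmeoago.
  rule 1 (vowel merger): kilmeoago → kilmeoego
  rule 2 (apocope): kilmeoego → kilmeoeg
  rule 3: no change — kilmeoeg
  rule 4 (unconditioned shift): kilmeoeg → kilmeoek
  rule 5 (palatalisation): kilmeoek → silmeoek
  rule 6 (unconditioned shift): silmeoek → sirmeoek
  ⇒ Esraka sirmeoek

sirmeoek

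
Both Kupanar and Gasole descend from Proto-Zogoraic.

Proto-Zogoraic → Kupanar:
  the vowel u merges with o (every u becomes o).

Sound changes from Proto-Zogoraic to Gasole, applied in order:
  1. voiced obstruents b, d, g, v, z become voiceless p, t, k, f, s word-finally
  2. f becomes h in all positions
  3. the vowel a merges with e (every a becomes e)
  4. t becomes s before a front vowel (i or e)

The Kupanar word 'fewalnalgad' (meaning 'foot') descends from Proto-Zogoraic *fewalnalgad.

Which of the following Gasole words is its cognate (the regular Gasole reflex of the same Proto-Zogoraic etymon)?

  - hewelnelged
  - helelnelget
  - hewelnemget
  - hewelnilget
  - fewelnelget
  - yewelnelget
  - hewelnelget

Gasole: start from *fewalnalgad.
  rule 1 (final devoicing): fewalnalgad → fewalnalgat
  rule 2 (unconditioned shift): fewalnalgat → hewalnalgat
  rule 3 (vowel merger): hewalnalgat → hewelnelget
  rule 4: no change — hewelnelget
  ⇒ Gasole hewelnelget
The other candidates each miss or misapply at least one Gasole change.

hewelnelget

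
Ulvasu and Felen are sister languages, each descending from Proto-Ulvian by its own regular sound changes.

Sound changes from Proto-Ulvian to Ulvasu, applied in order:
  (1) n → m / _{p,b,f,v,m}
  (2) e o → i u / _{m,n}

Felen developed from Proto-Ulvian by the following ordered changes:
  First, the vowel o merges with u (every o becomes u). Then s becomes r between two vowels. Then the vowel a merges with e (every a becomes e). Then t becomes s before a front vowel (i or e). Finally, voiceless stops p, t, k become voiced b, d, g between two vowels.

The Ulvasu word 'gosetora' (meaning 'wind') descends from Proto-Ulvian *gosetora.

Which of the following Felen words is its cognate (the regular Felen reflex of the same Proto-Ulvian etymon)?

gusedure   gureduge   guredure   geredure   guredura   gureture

guredure

Felen: start from *gosetora.
  rule 1 (vowel merger): gosetora → gusetura
  rule 2 (rhotacism): gusetura → guretura
  rule 3 (vowel merger): guretura → gureture
  rule 4: no change — gureture
  rule 5 (intervocalic voicing): gureture → guredure
  ⇒ Felen guredure
Only 'guredure' matches the regular Felen development of *gosetora.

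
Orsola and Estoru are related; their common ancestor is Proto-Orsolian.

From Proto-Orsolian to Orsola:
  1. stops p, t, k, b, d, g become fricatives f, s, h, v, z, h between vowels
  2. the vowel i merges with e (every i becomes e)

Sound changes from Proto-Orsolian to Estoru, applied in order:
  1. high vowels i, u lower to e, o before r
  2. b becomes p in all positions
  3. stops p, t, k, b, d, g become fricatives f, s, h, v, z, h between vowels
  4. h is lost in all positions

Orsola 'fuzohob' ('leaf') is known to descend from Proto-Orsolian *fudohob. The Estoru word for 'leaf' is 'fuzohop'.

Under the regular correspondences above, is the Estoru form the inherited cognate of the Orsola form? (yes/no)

Derive the expected Estoru reflex of *fudohob:
Estoru: start from *fudohob.
  rule 1: no change — fudohob
  rule 2 (unconditioned shift): fudohob → fudohop
  rule 3 (intervocalic lenition): fudohop → fuzohop
  rule 4 (h-loss): fuzohop → fuzoop
  ⇒ Estoru fuzoop
The regular Estoru reflex would be 'fuzoop', but the attested form is 'fuzohop'. The correspondence is irregular, so they are not cognates (the Estoru form has a different source).

no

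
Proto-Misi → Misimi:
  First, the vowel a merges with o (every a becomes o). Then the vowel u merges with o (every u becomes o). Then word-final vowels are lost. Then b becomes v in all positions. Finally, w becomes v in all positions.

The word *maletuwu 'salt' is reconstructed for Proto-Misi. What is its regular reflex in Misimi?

moletov

Misimi: start from *maletuwu.
  rule 1 (vowel merger): maletuwu → moletuwu
  rule 2 (vowel merger): moletuwu → moletowo
  rule 3 (apocope): moletowo → moletow
  rule 4: no change — moletow
  rule 5 (unconditioned shift): moletow → moletov
  ⇒ Misimi moletov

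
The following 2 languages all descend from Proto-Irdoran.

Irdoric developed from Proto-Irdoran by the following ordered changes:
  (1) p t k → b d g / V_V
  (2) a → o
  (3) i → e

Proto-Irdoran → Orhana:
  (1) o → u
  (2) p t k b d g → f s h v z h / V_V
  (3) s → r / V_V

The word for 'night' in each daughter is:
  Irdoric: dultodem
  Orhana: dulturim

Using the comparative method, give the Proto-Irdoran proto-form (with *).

Position 5: Irdoric has o, Orhana has u. Taking the neighbouring segments as reconstructed: Irdoric o could go back to *a or *o; Orhana u could go back to *o or *u — the one source consistent with every daughter is *o.
Position 7: Irdoric has e, Orhana has i. Orhana preserves i here (none of its changes turn any other segment into i), so the proto-segment is *i.
Position 6: Irdoric has d, Orhana has r. Taking the neighbouring segments as reconstructed: Irdoric d could go back to *t or *d; Orhana r could go back to *t or *s or *r — the one source consistent with every daughter is *t.
Continuing position by position gives *dultotim; check it forward:
Irdoric: *dultotim > dultodim > dultodem  (by intervocalic voicing, vowel merger)
Orhana: *dultotim > dultutim > dultusim > dulturim  (by vowel merger, intervocalic lenition, rhotacism)
No other proto-form is consistent with every reflex, so the reconstruction is *dultotim.

*dultotim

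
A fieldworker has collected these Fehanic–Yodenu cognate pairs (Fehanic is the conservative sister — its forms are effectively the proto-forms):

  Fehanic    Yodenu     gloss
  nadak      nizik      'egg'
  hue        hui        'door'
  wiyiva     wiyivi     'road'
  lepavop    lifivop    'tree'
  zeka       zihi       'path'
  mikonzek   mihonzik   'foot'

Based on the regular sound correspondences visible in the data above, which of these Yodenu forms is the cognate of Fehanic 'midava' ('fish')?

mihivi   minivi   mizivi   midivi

mizivi

nadak ~ nizik — Fehanic d corresponds to Yodenu z between vowels (before a back vowel).
lepavop ~ lifivop — Fehanic a corresponds to Yodenu i after a consonant, before a labial obstruent.
wiyiva ~ wiyivi, zeka ~ zihi — Fehanic a corresponds to Yodenu i word-finally.
Applying these to Fehanic 'midava':
  midava → mizava   (d→z between vowels (before a back vowel))
  mizava → miziva   (a→i after a consonant, before a labial obstruent)
  miziva → mizivi   (a→i word-finally)
So the Yodenu cognate is 'mizivi'.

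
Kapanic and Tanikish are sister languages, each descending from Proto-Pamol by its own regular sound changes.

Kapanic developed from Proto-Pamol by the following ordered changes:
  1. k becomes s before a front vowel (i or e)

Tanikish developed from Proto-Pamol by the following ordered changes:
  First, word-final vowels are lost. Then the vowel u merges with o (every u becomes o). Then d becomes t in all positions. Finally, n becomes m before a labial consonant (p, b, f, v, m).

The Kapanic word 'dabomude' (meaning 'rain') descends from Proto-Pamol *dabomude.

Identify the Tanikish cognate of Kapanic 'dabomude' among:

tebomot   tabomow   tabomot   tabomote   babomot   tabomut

Tanikish: *dabomude > dabomud > dabomod > tabomot  (by apocope, vowel merger, unconditioned shift)

tabomot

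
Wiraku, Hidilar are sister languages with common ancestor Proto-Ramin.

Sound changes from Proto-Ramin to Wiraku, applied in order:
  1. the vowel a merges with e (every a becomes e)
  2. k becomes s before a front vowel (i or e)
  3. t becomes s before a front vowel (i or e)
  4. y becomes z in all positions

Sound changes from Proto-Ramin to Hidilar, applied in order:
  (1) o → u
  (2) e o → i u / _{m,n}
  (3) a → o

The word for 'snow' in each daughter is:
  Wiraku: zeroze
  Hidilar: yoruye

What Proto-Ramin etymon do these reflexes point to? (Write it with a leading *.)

*yaroye

Position 4: Wiraku has o, Hidilar has u. Wiraku preserves o here (none of its changes turn any other segment into o), so the proto-segment is *o.
Position 2: Wiraku has e, Hidilar has o. In Hidilar, o can only continue *a, so the proto-segment is *a.
Verify the candidate proto-form against each daughter:
Wiraku: start from *yaroye.
  rule 1 (vowel merger): yaroye → yeroye
  rule 2: no change — yeroye
  rule 3: no change — yeroye
  rule 4 (unconditioned shift): yeroye → zeroze
  ⇒ Wiraku zeroze
Hidilar: start from *yaroye.
  rule 1 (vowel merger): yaroye → yaruye
  rule 2: no change — yaruye
  rule 3 (vowel merger): yaruye → yoruye
  ⇒ Hidilar yoruye
No other proto-form is consistent with every reflex, so the reconstruction is *yaroye.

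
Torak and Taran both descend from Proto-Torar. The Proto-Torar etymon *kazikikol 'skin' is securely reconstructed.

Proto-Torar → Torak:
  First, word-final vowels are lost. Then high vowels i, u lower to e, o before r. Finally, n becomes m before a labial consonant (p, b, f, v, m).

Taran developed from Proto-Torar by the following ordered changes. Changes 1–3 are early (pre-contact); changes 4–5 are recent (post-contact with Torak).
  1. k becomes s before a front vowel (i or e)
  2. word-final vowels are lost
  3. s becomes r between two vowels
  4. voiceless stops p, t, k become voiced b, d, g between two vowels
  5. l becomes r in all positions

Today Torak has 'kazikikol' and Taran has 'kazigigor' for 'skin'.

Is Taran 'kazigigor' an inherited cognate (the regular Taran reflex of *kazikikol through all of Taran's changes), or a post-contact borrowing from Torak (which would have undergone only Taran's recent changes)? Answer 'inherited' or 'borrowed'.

borrowed

If inherited, *kazikikol would pass through all of Taran's changes:
Taran: *kazikikol
  kazikikol → kazisikol   [palatalisation]
  kazisikol (rule 2 does not apply)
  kazisikol → kazirikol   [rhotacism]
  kazirikol → kazirigol   [intervocalic voicing]
  kazirigol → kazirigor   [unconditioned shift]
  giving Taran kazirigor.
If borrowed from Torak 'kazikikol' after the early changes, it would undergo only the recent ones:
  rule 4 (intervocalic voicing): kazikikol → kazigigol
  rule 5 (unconditioned shift): kazigigol → kazigigor
  ⇒ as a loan: kazigigor
Taran 'kazigigor' matches the loan outcome 'kazigigor', not the inherited 'kazirigor' — it skipped the early Taran changes, so it was borrowed from Torak.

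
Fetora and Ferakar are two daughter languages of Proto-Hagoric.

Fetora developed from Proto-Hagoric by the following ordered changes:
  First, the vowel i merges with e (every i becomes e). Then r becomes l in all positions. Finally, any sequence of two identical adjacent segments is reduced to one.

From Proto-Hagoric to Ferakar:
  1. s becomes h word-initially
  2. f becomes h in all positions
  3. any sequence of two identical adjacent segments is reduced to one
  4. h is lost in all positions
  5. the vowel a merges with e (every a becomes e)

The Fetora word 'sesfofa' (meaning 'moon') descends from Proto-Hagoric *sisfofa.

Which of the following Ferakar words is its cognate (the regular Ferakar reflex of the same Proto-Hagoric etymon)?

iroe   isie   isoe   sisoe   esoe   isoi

Ferakar: *sisfofa > hisfofa > hishoha > isoa > isoe  (by debuccalisation, unconditioned shift, h-loss, vowel merger)
Only 'isoe' matches the regular Ferakar development of *sisfofa.

isoe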